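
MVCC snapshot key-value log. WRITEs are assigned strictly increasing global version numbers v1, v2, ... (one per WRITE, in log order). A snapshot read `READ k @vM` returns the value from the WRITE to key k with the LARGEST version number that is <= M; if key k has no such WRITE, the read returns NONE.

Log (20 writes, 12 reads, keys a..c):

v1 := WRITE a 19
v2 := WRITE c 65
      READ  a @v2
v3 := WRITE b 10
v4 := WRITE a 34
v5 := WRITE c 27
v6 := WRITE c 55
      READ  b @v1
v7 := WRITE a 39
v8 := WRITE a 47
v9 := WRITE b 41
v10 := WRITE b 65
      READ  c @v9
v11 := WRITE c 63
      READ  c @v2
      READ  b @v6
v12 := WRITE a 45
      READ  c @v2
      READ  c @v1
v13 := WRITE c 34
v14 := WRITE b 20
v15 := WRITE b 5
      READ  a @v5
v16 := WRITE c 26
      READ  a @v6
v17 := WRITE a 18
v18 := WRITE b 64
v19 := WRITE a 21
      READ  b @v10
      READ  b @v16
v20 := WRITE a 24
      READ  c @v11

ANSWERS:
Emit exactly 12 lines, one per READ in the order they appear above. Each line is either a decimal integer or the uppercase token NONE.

Answer: 19
NONE
55
65
10
65
NONE
34
34
65
5
63

Derivation:
v1: WRITE a=19  (a history now [(1, 19)])
v2: WRITE c=65  (c history now [(2, 65)])
READ a @v2: history=[(1, 19)] -> pick v1 -> 19
v3: WRITE b=10  (b history now [(3, 10)])
v4: WRITE a=34  (a history now [(1, 19), (4, 34)])
v5: WRITE c=27  (c history now [(2, 65), (5, 27)])
v6: WRITE c=55  (c history now [(2, 65), (5, 27), (6, 55)])
READ b @v1: history=[(3, 10)] -> no version <= 1 -> NONE
v7: WRITE a=39  (a history now [(1, 19), (4, 34), (7, 39)])
v8: WRITE a=47  (a history now [(1, 19), (4, 34), (7, 39), (8, 47)])
v9: WRITE b=41  (b history now [(3, 10), (9, 41)])
v10: WRITE b=65  (b history now [(3, 10), (9, 41), (10, 65)])
READ c @v9: history=[(2, 65), (5, 27), (6, 55)] -> pick v6 -> 55
v11: WRITE c=63  (c history now [(2, 65), (5, 27), (6, 55), (11, 63)])
READ c @v2: history=[(2, 65), (5, 27), (6, 55), (11, 63)] -> pick v2 -> 65
READ b @v6: history=[(3, 10), (9, 41), (10, 65)] -> pick v3 -> 10
v12: WRITE a=45  (a history now [(1, 19), (4, 34), (7, 39), (8, 47), (12, 45)])
READ c @v2: history=[(2, 65), (5, 27), (6, 55), (11, 63)] -> pick v2 -> 65
READ c @v1: history=[(2, 65), (5, 27), (6, 55), (11, 63)] -> no version <= 1 -> NONE
v13: WRITE c=34  (c history now [(2, 65), (5, 27), (6, 55), (11, 63), (13, 34)])
v14: WRITE b=20  (b history now [(3, 10), (9, 41), (10, 65), (14, 20)])
v15: WRITE b=5  (b history now [(3, 10), (9, 41), (10, 65), (14, 20), (15, 5)])
READ a @v5: history=[(1, 19), (4, 34), (7, 39), (8, 47), (12, 45)] -> pick v4 -> 34
v16: WRITE c=26  (c history now [(2, 65), (5, 27), (6, 55), (11, 63), (13, 34), (16, 26)])
READ a @v6: history=[(1, 19), (4, 34), (7, 39), (8, 47), (12, 45)] -> pick v4 -> 34
v17: WRITE a=18  (a history now [(1, 19), (4, 34), (7, 39), (8, 47), (12, 45), (17, 18)])
v18: WRITE b=64  (b history now [(3, 10), (9, 41), (10, 65), (14, 20), (15, 5), (18, 64)])
v19: WRITE a=21  (a history now [(1, 19), (4, 34), (7, 39), (8, 47), (12, 45), (17, 18), (19, 21)])
READ b @v10: history=[(3, 10), (9, 41), (10, 65), (14, 20), (15, 5), (18, 64)] -> pick v10 -> 65
READ b @v16: history=[(3, 10), (9, 41), (10, 65), (14, 20), (15, 5), (18, 64)] -> pick v15 -> 5
v20: WRITE a=24  (a history now [(1, 19), (4, 34), (7, 39), (8, 47), (12, 45), (17, 18), (19, 21), (20, 24)])
READ c @v11: history=[(2, 65), (5, 27), (6, 55), (11, 63), (13, 34), (16, 26)] -> pick v11 -> 63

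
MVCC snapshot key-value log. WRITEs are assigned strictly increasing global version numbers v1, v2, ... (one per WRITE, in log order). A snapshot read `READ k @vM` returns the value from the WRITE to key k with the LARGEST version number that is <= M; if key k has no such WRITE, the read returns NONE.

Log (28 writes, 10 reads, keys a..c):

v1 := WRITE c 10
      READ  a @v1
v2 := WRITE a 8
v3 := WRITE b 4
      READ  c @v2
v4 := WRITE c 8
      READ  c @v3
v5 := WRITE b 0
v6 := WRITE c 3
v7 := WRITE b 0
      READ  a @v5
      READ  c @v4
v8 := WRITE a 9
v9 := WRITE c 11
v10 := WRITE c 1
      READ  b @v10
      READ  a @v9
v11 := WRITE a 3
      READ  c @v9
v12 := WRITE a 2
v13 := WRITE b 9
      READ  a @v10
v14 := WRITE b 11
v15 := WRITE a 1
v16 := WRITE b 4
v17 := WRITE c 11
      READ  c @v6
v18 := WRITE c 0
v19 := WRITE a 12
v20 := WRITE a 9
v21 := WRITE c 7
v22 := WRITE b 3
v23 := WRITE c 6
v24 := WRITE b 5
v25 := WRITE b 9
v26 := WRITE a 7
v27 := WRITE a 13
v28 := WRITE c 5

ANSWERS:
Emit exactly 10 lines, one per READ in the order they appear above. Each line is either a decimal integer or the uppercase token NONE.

v1: WRITE c=10  (c history now [(1, 10)])
READ a @v1: history=[] -> no version <= 1 -> NONE
v2: WRITE a=8  (a history now [(2, 8)])
v3: WRITE b=4  (b history now [(3, 4)])
READ c @v2: history=[(1, 10)] -> pick v1 -> 10
v4: WRITE c=8  (c history now [(1, 10), (4, 8)])
READ c @v3: history=[(1, 10), (4, 8)] -> pick v1 -> 10
v5: WRITE b=0  (b history now [(3, 4), (5, 0)])
v6: WRITE c=3  (c history now [(1, 10), (4, 8), (6, 3)])
v7: WRITE b=0  (b history now [(3, 4), (5, 0), (7, 0)])
READ a @v5: history=[(2, 8)] -> pick v2 -> 8
READ c @v4: history=[(1, 10), (4, 8), (6, 3)] -> pick v4 -> 8
v8: WRITE a=9  (a history now [(2, 8), (8, 9)])
v9: WRITE c=11  (c history now [(1, 10), (4, 8), (6, 3), (9, 11)])
v10: WRITE c=1  (c history now [(1, 10), (4, 8), (6, 3), (9, 11), (10, 1)])
READ b @v10: history=[(3, 4), (5, 0), (7, 0)] -> pick v7 -> 0
READ a @v9: history=[(2, 8), (8, 9)] -> pick v8 -> 9
v11: WRITE a=3  (a history now [(2, 8), (8, 9), (11, 3)])
READ c @v9: history=[(1, 10), (4, 8), (6, 3), (9, 11), (10, 1)] -> pick v9 -> 11
v12: WRITE a=2  (a history now [(2, 8), (8, 9), (11, 3), (12, 2)])
v13: WRITE b=9  (b history now [(3, 4), (5, 0), (7, 0), (13, 9)])
READ a @v10: history=[(2, 8), (8, 9), (11, 3), (12, 2)] -> pick v8 -> 9
v14: WRITE b=11  (b history now [(3, 4), (5, 0), (7, 0), (13, 9), (14, 11)])
v15: WRITE a=1  (a history now [(2, 8), (8, 9), (11, 3), (12, 2), (15, 1)])
v16: WRITE b=4  (b history now [(3, 4), (5, 0), (7, 0), (13, 9), (14, 11), (16, 4)])
v17: WRITE c=11  (c history now [(1, 10), (4, 8), (6, 3), (9, 11), (10, 1), (17, 11)])
READ c @v6: history=[(1, 10), (4, 8), (6, 3), (9, 11), (10, 1), (17, 11)] -> pick v6 -> 3
v18: WRITE c=0  (c history now [(1, 10), (4, 8), (6, 3), (9, 11), (10, 1), (17, 11), (18, 0)])
v19: WRITE a=12  (a history now [(2, 8), (8, 9), (11, 3), (12, 2), (15, 1), (19, 12)])
v20: WRITE a=9  (a history now [(2, 8), (8, 9), (11, 3), (12, 2), (15, 1), (19, 12), (20, 9)])
v21: WRITE c=7  (c history now [(1, 10), (4, 8), (6, 3), (9, 11), (10, 1), (17, 11), (18, 0), (21, 7)])
v22: WRITE b=3  (b history now [(3, 4), (5, 0), (7, 0), (13, 9), (14, 11), (16, 4), (22, 3)])
v23: WRITE c=6  (c history now [(1, 10), (4, 8), (6, 3), (9, 11), (10, 1), (17, 11), (18, 0), (21, 7), (23, 6)])
v24: WRITE b=5  (b history now [(3, 4), (5, 0), (7, 0), (13, 9), (14, 11), (16, 4), (22, 3), (24, 5)])
v25: WRITE b=9  (b history now [(3, 4), (5, 0), (7, 0), (13, 9), (14, 11), (16, 4), (22, 3), (24, 5), (25, 9)])
v26: WRITE a=7  (a history now [(2, 8), (8, 9), (11, 3), (12, 2), (15, 1), (19, 12), (20, 9), (26, 7)])
v27: WRITE a=13  (a history now [(2, 8), (8, 9), (11, 3), (12, 2), (15, 1), (19, 12), (20, 9), (26, 7), (27, 13)])
v28: WRITE c=5  (c history now [(1, 10), (4, 8), (6, 3), (9, 11), (10, 1), (17, 11), (18, 0), (21, 7), (23, 6), (28, 5)])

Answer: NONE
10
10
8
8
0
9
11
9
3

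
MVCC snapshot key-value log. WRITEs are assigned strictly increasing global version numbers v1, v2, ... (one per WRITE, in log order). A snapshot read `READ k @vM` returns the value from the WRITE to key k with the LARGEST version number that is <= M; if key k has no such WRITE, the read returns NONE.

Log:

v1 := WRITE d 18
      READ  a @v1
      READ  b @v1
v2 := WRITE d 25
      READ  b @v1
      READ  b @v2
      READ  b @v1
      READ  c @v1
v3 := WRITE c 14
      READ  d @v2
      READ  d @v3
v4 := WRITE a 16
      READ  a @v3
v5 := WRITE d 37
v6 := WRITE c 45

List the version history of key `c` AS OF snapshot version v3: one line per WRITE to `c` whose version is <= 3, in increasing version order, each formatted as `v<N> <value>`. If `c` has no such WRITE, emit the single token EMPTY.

Scan writes for key=c with version <= 3:
  v1 WRITE d 18 -> skip
  v2 WRITE d 25 -> skip
  v3 WRITE c 14 -> keep
  v4 WRITE a 16 -> skip
  v5 WRITE d 37 -> skip
  v6 WRITE c 45 -> drop (> snap)
Collected: [(3, 14)]

Answer: v3 14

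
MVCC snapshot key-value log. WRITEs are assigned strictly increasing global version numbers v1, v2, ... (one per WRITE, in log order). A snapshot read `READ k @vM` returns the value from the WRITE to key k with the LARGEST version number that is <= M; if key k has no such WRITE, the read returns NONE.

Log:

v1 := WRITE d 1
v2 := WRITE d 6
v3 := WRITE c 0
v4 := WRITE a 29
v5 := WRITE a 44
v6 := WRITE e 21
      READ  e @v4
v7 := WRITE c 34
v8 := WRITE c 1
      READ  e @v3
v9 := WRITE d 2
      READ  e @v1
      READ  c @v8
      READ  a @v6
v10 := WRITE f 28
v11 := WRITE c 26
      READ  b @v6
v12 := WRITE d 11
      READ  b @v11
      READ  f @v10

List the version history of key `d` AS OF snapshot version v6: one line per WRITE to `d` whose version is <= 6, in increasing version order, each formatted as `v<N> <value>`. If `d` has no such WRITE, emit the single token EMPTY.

Scan writes for key=d with version <= 6:
  v1 WRITE d 1 -> keep
  v2 WRITE d 6 -> keep
  v3 WRITE c 0 -> skip
  v4 WRITE a 29 -> skip
  v5 WRITE a 44 -> skip
  v6 WRITE e 21 -> skip
  v7 WRITE c 34 -> skip
  v8 WRITE c 1 -> skip
  v9 WRITE d 2 -> drop (> snap)
  v10 WRITE f 28 -> skip
  v11 WRITE c 26 -> skip
  v12 WRITE d 11 -> drop (> snap)
Collected: [(1, 1), (2, 6)]

Answer: v1 1
v2 6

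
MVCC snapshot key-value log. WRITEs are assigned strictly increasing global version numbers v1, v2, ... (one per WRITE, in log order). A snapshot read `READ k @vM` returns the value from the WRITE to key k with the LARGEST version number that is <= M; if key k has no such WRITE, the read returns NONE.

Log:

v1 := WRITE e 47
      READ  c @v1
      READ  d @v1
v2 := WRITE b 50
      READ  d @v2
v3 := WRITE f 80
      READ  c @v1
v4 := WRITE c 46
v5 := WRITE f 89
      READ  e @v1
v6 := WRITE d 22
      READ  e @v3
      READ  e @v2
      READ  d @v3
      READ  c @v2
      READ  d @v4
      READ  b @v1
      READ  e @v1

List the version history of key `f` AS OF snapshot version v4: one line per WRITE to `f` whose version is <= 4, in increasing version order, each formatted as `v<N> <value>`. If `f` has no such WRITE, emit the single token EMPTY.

Scan writes for key=f with version <= 4:
  v1 WRITE e 47 -> skip
  v2 WRITE b 50 -> skip
  v3 WRITE f 80 -> keep
  v4 WRITE c 46 -> skip
  v5 WRITE f 89 -> drop (> snap)
  v6 WRITE d 22 -> skip
Collected: [(3, 80)]

Answer: v3 80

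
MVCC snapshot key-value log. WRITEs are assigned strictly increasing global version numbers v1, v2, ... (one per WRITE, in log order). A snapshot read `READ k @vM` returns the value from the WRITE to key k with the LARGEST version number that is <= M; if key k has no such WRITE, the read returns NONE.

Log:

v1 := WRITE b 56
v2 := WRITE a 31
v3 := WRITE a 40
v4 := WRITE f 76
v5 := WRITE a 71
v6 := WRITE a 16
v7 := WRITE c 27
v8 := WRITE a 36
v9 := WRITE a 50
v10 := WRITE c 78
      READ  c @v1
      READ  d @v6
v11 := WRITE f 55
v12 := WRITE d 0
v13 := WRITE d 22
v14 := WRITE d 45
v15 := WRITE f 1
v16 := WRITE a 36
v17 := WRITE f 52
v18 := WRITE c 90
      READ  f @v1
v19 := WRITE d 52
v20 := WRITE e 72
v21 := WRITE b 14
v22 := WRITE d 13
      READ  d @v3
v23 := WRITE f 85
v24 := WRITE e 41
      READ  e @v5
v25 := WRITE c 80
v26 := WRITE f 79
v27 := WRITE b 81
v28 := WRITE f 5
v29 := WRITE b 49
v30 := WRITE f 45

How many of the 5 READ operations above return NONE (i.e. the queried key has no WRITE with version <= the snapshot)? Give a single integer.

Answer: 5

Derivation:
v1: WRITE b=56  (b history now [(1, 56)])
v2: WRITE a=31  (a history now [(2, 31)])
v3: WRITE a=40  (a history now [(2, 31), (3, 40)])
v4: WRITE f=76  (f history now [(4, 76)])
v5: WRITE a=71  (a history now [(2, 31), (3, 40), (5, 71)])
v6: WRITE a=16  (a history now [(2, 31), (3, 40), (5, 71), (6, 16)])
v7: WRITE c=27  (c history now [(7, 27)])
v8: WRITE a=36  (a history now [(2, 31), (3, 40), (5, 71), (6, 16), (8, 36)])
v9: WRITE a=50  (a history now [(2, 31), (3, 40), (5, 71), (6, 16), (8, 36), (9, 50)])
v10: WRITE c=78  (c history now [(7, 27), (10, 78)])
READ c @v1: history=[(7, 27), (10, 78)] -> no version <= 1 -> NONE
READ d @v6: history=[] -> no version <= 6 -> NONE
v11: WRITE f=55  (f history now [(4, 76), (11, 55)])
v12: WRITE d=0  (d history now [(12, 0)])
v13: WRITE d=22  (d history now [(12, 0), (13, 22)])
v14: WRITE d=45  (d history now [(12, 0), (13, 22), (14, 45)])
v15: WRITE f=1  (f history now [(4, 76), (11, 55), (15, 1)])
v16: WRITE a=36  (a history now [(2, 31), (3, 40), (5, 71), (6, 16), (8, 36), (9, 50), (16, 36)])
v17: WRITE f=52  (f history now [(4, 76), (11, 55), (15, 1), (17, 52)])
v18: WRITE c=90  (c history now [(7, 27), (10, 78), (18, 90)])
READ f @v1: history=[(4, 76), (11, 55), (15, 1), (17, 52)] -> no version <= 1 -> NONE
v19: WRITE d=52  (d history now [(12, 0), (13, 22), (14, 45), (19, 52)])
v20: WRITE e=72  (e history now [(20, 72)])
v21: WRITE b=14  (b history now [(1, 56), (21, 14)])
v22: WRITE d=13  (d history now [(12, 0), (13, 22), (14, 45), (19, 52), (22, 13)])
READ d @v3: history=[(12, 0), (13, 22), (14, 45), (19, 52), (22, 13)] -> no version <= 3 -> NONE
v23: WRITE f=85  (f history now [(4, 76), (11, 55), (15, 1), (17, 52), (23, 85)])
v24: WRITE e=41  (e history now [(20, 72), (24, 41)])
READ e @v5: history=[(20, 72), (24, 41)] -> no version <= 5 -> NONE
v25: WRITE c=80  (c history now [(7, 27), (10, 78), (18, 90), (25, 80)])
v26: WRITE f=79  (f history now [(4, 76), (11, 55), (15, 1), (17, 52), (23, 85), (26, 79)])
v27: WRITE b=81  (b history now [(1, 56), (21, 14), (27, 81)])
v28: WRITE f=5  (f history now [(4, 76), (11, 55), (15, 1), (17, 52), (23, 85), (26, 79), (28, 5)])
v29: WRITE b=49  (b history now [(1, 56), (21, 14), (27, 81), (29, 49)])
v30: WRITE f=45  (f history now [(4, 76), (11, 55), (15, 1), (17, 52), (23, 85), (26, 79), (28, 5), (30, 45)])
Read results in order: ['NONE', 'NONE', 'NONE', 'NONE', 'NONE']
NONE count = 5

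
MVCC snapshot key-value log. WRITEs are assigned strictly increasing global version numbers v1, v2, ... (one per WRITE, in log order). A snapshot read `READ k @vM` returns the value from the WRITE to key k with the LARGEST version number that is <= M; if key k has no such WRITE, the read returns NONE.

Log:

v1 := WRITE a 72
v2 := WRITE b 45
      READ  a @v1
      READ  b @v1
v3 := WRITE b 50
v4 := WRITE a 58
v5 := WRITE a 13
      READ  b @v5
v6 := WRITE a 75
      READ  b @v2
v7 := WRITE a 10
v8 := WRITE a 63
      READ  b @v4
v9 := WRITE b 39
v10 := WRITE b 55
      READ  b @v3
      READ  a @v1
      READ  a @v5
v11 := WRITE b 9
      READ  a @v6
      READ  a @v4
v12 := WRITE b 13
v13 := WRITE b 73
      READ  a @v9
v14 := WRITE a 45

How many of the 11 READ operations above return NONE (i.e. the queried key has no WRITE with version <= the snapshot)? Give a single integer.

v1: WRITE a=72  (a history now [(1, 72)])
v2: WRITE b=45  (b history now [(2, 45)])
READ a @v1: history=[(1, 72)] -> pick v1 -> 72
READ b @v1: history=[(2, 45)] -> no version <= 1 -> NONE
v3: WRITE b=50  (b history now [(2, 45), (3, 50)])
v4: WRITE a=58  (a history now [(1, 72), (4, 58)])
v5: WRITE a=13  (a history now [(1, 72), (4, 58), (5, 13)])
READ b @v5: history=[(2, 45), (3, 50)] -> pick v3 -> 50
v6: WRITE a=75  (a history now [(1, 72), (4, 58), (5, 13), (6, 75)])
READ b @v2: history=[(2, 45), (3, 50)] -> pick v2 -> 45
v7: WRITE a=10  (a history now [(1, 72), (4, 58), (5, 13), (6, 75), (7, 10)])
v8: WRITE a=63  (a history now [(1, 72), (4, 58), (5, 13), (6, 75), (7, 10), (8, 63)])
READ b @v4: history=[(2, 45), (3, 50)] -> pick v3 -> 50
v9: WRITE b=39  (b history now [(2, 45), (3, 50), (9, 39)])
v10: WRITE b=55  (b history now [(2, 45), (3, 50), (9, 39), (10, 55)])
READ b @v3: history=[(2, 45), (3, 50), (9, 39), (10, 55)] -> pick v3 -> 50
READ a @v1: history=[(1, 72), (4, 58), (5, 13), (6, 75), (7, 10), (8, 63)] -> pick v1 -> 72
READ a @v5: history=[(1, 72), (4, 58), (5, 13), (6, 75), (7, 10), (8, 63)] -> pick v5 -> 13
v11: WRITE b=9  (b history now [(2, 45), (3, 50), (9, 39), (10, 55), (11, 9)])
READ a @v6: history=[(1, 72), (4, 58), (5, 13), (6, 75), (7, 10), (8, 63)] -> pick v6 -> 75
READ a @v4: history=[(1, 72), (4, 58), (5, 13), (6, 75), (7, 10), (8, 63)] -> pick v4 -> 58
v12: WRITE b=13  (b history now [(2, 45), (3, 50), (9, 39), (10, 55), (11, 9), (12, 13)])
v13: WRITE b=73  (b history now [(2, 45), (3, 50), (9, 39), (10, 55), (11, 9), (12, 13), (13, 73)])
READ a @v9: history=[(1, 72), (4, 58), (5, 13), (6, 75), (7, 10), (8, 63)] -> pick v8 -> 63
v14: WRITE a=45  (a history now [(1, 72), (4, 58), (5, 13), (6, 75), (7, 10), (8, 63), (14, 45)])
Read results in order: ['72', 'NONE', '50', '45', '50', '50', '72', '13', '75', '58', '63']
NONE count = 1

Answer: 1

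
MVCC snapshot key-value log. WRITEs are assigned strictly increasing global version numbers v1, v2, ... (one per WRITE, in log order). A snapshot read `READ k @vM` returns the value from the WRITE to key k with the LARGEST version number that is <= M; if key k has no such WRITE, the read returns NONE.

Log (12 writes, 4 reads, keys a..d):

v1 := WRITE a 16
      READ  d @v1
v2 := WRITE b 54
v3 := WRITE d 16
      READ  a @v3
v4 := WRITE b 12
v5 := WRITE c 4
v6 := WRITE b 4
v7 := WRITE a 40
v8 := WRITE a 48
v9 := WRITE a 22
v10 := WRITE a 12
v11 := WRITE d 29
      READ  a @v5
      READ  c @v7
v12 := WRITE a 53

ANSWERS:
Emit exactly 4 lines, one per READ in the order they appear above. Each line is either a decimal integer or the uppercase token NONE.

Answer: NONE
16
16
4

Derivation:
v1: WRITE a=16  (a history now [(1, 16)])
READ d @v1: history=[] -> no version <= 1 -> NONE
v2: WRITE b=54  (b history now [(2, 54)])
v3: WRITE d=16  (d history now [(3, 16)])
READ a @v3: history=[(1, 16)] -> pick v1 -> 16
v4: WRITE b=12  (b history now [(2, 54), (4, 12)])
v5: WRITE c=4  (c history now [(5, 4)])
v6: WRITE b=4  (b history now [(2, 54), (4, 12), (6, 4)])
v7: WRITE a=40  (a history now [(1, 16), (7, 40)])
v8: WRITE a=48  (a history now [(1, 16), (7, 40), (8, 48)])
v9: WRITE a=22  (a history now [(1, 16), (7, 40), (8, 48), (9, 22)])
v10: WRITE a=12  (a history now [(1, 16), (7, 40), (8, 48), (9, 22), (10, 12)])
v11: WRITE d=29  (d history now [(3, 16), (11, 29)])
READ a @v5: history=[(1, 16), (7, 40), (8, 48), (9, 22), (10, 12)] -> pick v1 -> 16
READ c @v7: history=[(5, 4)] -> pick v5 -> 4
v12: WRITE a=53  (a history now [(1, 16), (7, 40), (8, 48), (9, 22), (10, 12), (12, 53)])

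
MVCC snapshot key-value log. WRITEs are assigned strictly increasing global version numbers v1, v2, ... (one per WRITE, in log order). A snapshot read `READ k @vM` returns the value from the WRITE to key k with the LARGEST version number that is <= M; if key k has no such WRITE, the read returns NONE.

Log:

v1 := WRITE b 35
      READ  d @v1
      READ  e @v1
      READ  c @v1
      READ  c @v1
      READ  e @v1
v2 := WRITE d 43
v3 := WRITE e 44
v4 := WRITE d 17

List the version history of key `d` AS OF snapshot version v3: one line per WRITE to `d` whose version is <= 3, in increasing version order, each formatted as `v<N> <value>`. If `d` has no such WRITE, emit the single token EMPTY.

Answer: v2 43

Derivation:
Scan writes for key=d with version <= 3:
  v1 WRITE b 35 -> skip
  v2 WRITE d 43 -> keep
  v3 WRITE e 44 -> skip
  v4 WRITE d 17 -> drop (> snap)
Collected: [(2, 43)]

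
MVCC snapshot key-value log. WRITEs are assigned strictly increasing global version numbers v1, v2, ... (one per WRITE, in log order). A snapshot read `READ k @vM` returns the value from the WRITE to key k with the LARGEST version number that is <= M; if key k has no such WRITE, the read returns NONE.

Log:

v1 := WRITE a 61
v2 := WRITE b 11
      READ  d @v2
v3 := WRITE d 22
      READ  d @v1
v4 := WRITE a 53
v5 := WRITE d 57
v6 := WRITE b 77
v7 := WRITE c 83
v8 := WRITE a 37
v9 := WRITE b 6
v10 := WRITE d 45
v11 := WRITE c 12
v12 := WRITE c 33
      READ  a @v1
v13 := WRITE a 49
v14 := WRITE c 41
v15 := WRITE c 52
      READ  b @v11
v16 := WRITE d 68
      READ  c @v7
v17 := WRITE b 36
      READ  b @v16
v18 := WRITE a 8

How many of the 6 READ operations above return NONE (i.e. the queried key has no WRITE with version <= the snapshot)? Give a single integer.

Answer: 2

Derivation:
v1: WRITE a=61  (a history now [(1, 61)])
v2: WRITE b=11  (b history now [(2, 11)])
READ d @v2: history=[] -> no version <= 2 -> NONE
v3: WRITE d=22  (d history now [(3, 22)])
READ d @v1: history=[(3, 22)] -> no version <= 1 -> NONE
v4: WRITE a=53  (a history now [(1, 61), (4, 53)])
v5: WRITE d=57  (d history now [(3, 22), (5, 57)])
v6: WRITE b=77  (b history now [(2, 11), (6, 77)])
v7: WRITE c=83  (c history now [(7, 83)])
v8: WRITE a=37  (a history now [(1, 61), (4, 53), (8, 37)])
v9: WRITE b=6  (b history now [(2, 11), (6, 77), (9, 6)])
v10: WRITE d=45  (d history now [(3, 22), (5, 57), (10, 45)])
v11: WRITE c=12  (c history now [(7, 83), (11, 12)])
v12: WRITE c=33  (c history now [(7, 83), (11, 12), (12, 33)])
READ a @v1: history=[(1, 61), (4, 53), (8, 37)] -> pick v1 -> 61
v13: WRITE a=49  (a history now [(1, 61), (4, 53), (8, 37), (13, 49)])
v14: WRITE c=41  (c history now [(7, 83), (11, 12), (12, 33), (14, 41)])
v15: WRITE c=52  (c history now [(7, 83), (11, 12), (12, 33), (14, 41), (15, 52)])
READ b @v11: history=[(2, 11), (6, 77), (9, 6)] -> pick v9 -> 6
v16: WRITE d=68  (d history now [(3, 22), (5, 57), (10, 45), (16, 68)])
READ c @v7: history=[(7, 83), (11, 12), (12, 33), (14, 41), (15, 52)] -> pick v7 -> 83
v17: WRITE b=36  (b history now [(2, 11), (6, 77), (9, 6), (17, 36)])
READ b @v16: history=[(2, 11), (6, 77), (9, 6), (17, 36)] -> pick v9 -> 6
v18: WRITE a=8  (a history now [(1, 61), (4, 53), (8, 37), (13, 49), (18, 8)])
Read results in order: ['NONE', 'NONE', '61', '6', '83', '6']
NONE count = 2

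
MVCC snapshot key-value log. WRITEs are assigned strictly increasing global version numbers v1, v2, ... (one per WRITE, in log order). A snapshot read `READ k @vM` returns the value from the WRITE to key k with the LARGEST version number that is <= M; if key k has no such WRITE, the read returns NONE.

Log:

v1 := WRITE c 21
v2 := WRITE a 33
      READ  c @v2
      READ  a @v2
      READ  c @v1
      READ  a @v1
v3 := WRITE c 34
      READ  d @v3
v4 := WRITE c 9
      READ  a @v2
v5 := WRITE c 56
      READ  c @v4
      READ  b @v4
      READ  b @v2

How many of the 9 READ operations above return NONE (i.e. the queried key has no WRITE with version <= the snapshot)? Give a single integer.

v1: WRITE c=21  (c history now [(1, 21)])
v2: WRITE a=33  (a history now [(2, 33)])
READ c @v2: history=[(1, 21)] -> pick v1 -> 21
READ a @v2: history=[(2, 33)] -> pick v2 -> 33
READ c @v1: history=[(1, 21)] -> pick v1 -> 21
READ a @v1: history=[(2, 33)] -> no version <= 1 -> NONE
v3: WRITE c=34  (c history now [(1, 21), (3, 34)])
READ d @v3: history=[] -> no version <= 3 -> NONE
v4: WRITE c=9  (c history now [(1, 21), (3, 34), (4, 9)])
READ a @v2: history=[(2, 33)] -> pick v2 -> 33
v5: WRITE c=56  (c history now [(1, 21), (3, 34), (4, 9), (5, 56)])
READ c @v4: history=[(1, 21), (3, 34), (4, 9), (5, 56)] -> pick v4 -> 9
READ b @v4: history=[] -> no version <= 4 -> NONE
READ b @v2: history=[] -> no version <= 2 -> NONE
Read results in order: ['21', '33', '21', 'NONE', 'NONE', '33', '9', 'NONE', 'NONE']
NONE count = 4

Answer: 4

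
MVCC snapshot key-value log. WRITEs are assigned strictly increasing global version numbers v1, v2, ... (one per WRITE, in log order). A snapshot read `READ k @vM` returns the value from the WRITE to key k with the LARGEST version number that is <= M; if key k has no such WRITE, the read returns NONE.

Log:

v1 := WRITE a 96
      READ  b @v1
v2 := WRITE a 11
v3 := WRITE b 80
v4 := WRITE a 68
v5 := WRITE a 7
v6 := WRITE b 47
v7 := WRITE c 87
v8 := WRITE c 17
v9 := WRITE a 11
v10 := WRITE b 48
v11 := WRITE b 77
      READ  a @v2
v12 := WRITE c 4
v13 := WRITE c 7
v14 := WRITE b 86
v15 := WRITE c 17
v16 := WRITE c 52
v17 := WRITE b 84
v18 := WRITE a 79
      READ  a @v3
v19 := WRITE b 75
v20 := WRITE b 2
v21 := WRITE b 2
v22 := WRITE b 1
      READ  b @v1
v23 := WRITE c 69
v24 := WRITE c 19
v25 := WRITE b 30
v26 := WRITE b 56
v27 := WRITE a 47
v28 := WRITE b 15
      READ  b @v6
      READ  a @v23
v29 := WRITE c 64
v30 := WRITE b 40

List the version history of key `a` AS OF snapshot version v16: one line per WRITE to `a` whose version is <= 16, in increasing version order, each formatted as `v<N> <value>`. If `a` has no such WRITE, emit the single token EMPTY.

Scan writes for key=a with version <= 16:
  v1 WRITE a 96 -> keep
  v2 WRITE a 11 -> keep
  v3 WRITE b 80 -> skip
  v4 WRITE a 68 -> keep
  v5 WRITE a 7 -> keep
  v6 WRITE b 47 -> skip
  v7 WRITE c 87 -> skip
  v8 WRITE c 17 -> skip
  v9 WRITE a 11 -> keep
  v10 WRITE b 48 -> skip
  v11 WRITE b 77 -> skip
  v12 WRITE c 4 -> skip
  v13 WRITE c 7 -> skip
  v14 WRITE b 86 -> skip
  v15 WRITE c 17 -> skip
  v16 WRITE c 52 -> skip
  v17 WRITE b 84 -> skip
  v18 WRITE a 79 -> drop (> snap)
  v19 WRITE b 75 -> skip
  v20 WRITE b 2 -> skip
  v21 WRITE b 2 -> skip
  v22 WRITE b 1 -> skip
  v23 WRITE c 69 -> skip
  v24 WRITE c 19 -> skip
  v25 WRITE b 30 -> skip
  v26 WRITE b 56 -> skip
  v27 WRITE a 47 -> drop (> snap)
  v28 WRITE b 15 -> skip
  v29 WRITE c 64 -> skip
  v30 WRITE b 40 -> skip
Collected: [(1, 96), (2, 11), (4, 68), (5, 7), (9, 11)]

Answer: v1 96
v2 11
v4 68
v5 7
v9 11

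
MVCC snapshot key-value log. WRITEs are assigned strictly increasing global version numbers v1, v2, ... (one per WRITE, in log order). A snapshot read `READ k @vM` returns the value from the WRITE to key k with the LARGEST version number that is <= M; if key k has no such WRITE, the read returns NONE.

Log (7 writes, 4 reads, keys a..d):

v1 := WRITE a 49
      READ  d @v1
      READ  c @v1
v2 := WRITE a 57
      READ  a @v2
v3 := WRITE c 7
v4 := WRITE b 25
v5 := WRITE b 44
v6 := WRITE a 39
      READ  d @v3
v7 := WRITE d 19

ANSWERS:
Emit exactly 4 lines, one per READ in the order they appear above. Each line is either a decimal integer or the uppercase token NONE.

v1: WRITE a=49  (a history now [(1, 49)])
READ d @v1: history=[] -> no version <= 1 -> NONE
READ c @v1: history=[] -> no version <= 1 -> NONE
v2: WRITE a=57  (a history now [(1, 49), (2, 57)])
READ a @v2: history=[(1, 49), (2, 57)] -> pick v2 -> 57
v3: WRITE c=7  (c history now [(3, 7)])
v4: WRITE b=25  (b history now [(4, 25)])
v5: WRITE b=44  (b history now [(4, 25), (5, 44)])
v6: WRITE a=39  (a history now [(1, 49), (2, 57), (6, 39)])
READ d @v3: history=[] -> no version <= 3 -> NONE
v7: WRITE d=19  (d history now [(7, 19)])

Answer: NONE
NONE
57
NONE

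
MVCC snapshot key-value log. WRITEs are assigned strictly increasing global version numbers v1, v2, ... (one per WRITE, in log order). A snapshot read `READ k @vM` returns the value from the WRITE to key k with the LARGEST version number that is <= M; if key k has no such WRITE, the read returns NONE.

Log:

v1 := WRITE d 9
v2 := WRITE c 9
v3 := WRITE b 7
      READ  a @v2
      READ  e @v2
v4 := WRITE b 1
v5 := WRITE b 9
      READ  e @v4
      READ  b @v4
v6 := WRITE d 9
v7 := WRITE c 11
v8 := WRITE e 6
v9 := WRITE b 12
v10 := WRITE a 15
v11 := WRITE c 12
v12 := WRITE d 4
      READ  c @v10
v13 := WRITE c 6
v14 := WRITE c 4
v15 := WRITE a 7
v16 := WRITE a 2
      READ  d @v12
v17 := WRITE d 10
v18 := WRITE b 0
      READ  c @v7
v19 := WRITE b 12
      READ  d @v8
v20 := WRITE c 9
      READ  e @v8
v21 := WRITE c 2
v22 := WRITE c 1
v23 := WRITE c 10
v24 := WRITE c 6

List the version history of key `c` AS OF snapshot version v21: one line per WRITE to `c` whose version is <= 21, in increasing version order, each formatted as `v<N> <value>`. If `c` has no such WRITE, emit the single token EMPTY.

Answer: v2 9
v7 11
v11 12
v13 6
v14 4
v20 9
v21 2

Derivation:
Scan writes for key=c with version <= 21:
  v1 WRITE d 9 -> skip
  v2 WRITE c 9 -> keep
  v3 WRITE b 7 -> skip
  v4 WRITE b 1 -> skip
  v5 WRITE b 9 -> skip
  v6 WRITE d 9 -> skip
  v7 WRITE c 11 -> keep
  v8 WRITE e 6 -> skip
  v9 WRITE b 12 -> skip
  v10 WRITE a 15 -> skip
  v11 WRITE c 12 -> keep
  v12 WRITE d 4 -> skip
  v13 WRITE c 6 -> keep
  v14 WRITE c 4 -> keep
  v15 WRITE a 7 -> skip
  v16 WRITE a 2 -> skip
  v17 WRITE d 10 -> skip
  v18 WRITE b 0 -> skip
  v19 WRITE b 12 -> skip
  v20 WRITE c 9 -> keep
  v21 WRITE c 2 -> keep
  v22 WRITE c 1 -> drop (> snap)
  v23 WRITE c 10 -> drop (> snap)
  v24 WRITE c 6 -> drop (> snap)
Collected: [(2, 9), (7, 11), (11, 12), (13, 6), (14, 4), (20, 9), (21, 2)]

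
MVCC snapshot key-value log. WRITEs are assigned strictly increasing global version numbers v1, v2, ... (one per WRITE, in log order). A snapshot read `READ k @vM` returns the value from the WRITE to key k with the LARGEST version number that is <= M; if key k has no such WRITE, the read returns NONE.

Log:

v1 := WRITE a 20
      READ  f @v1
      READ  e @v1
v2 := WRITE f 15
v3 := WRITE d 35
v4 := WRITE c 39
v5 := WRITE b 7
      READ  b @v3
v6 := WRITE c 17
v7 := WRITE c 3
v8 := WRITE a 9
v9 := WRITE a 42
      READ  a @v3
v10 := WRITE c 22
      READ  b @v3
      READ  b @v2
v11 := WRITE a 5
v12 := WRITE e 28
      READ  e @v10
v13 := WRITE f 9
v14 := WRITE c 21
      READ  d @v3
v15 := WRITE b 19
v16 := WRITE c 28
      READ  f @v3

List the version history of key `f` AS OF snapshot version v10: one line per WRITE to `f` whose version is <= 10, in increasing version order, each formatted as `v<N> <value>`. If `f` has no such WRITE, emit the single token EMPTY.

Scan writes for key=f with version <= 10:
  v1 WRITE a 20 -> skip
  v2 WRITE f 15 -> keep
  v3 WRITE d 35 -> skip
  v4 WRITE c 39 -> skip
  v5 WRITE b 7 -> skip
  v6 WRITE c 17 -> skip
  v7 WRITE c 3 -> skip
  v8 WRITE a 9 -> skip
  v9 WRITE a 42 -> skip
  v10 WRITE c 22 -> skip
  v11 WRITE a 5 -> skip
  v12 WRITE e 28 -> skip
  v13 WRITE f 9 -> drop (> snap)
  v14 WRITE c 21 -> skip
  v15 WRITE b 19 -> skip
  v16 WRITE c 28 -> skip
Collected: [(2, 15)]

Answer: v2 15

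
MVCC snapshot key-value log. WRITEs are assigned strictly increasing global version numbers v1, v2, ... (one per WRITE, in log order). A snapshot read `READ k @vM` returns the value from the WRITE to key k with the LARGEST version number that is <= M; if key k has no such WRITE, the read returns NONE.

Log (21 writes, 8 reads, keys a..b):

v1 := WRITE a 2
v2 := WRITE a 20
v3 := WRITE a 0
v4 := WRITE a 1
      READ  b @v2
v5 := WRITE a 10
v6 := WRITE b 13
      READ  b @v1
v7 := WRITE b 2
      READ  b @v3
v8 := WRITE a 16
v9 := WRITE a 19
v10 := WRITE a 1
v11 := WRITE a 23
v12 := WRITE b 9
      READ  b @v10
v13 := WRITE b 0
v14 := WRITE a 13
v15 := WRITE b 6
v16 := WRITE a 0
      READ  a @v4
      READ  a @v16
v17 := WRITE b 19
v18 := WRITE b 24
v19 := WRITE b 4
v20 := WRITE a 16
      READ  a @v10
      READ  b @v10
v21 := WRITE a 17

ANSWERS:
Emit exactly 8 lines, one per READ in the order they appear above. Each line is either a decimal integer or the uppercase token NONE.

Answer: NONE
NONE
NONE
2
1
0
1
2

Derivation:
v1: WRITE a=2  (a history now [(1, 2)])
v2: WRITE a=20  (a history now [(1, 2), (2, 20)])
v3: WRITE a=0  (a history now [(1, 2), (2, 20), (3, 0)])
v4: WRITE a=1  (a history now [(1, 2), (2, 20), (3, 0), (4, 1)])
READ b @v2: history=[] -> no version <= 2 -> NONE
v5: WRITE a=10  (a history now [(1, 2), (2, 20), (3, 0), (4, 1), (5, 10)])
v6: WRITE b=13  (b history now [(6, 13)])
READ b @v1: history=[(6, 13)] -> no version <= 1 -> NONE
v7: WRITE b=2  (b history now [(6, 13), (7, 2)])
READ b @v3: history=[(6, 13), (7, 2)] -> no version <= 3 -> NONE
v8: WRITE a=16  (a history now [(1, 2), (2, 20), (3, 0), (4, 1), (5, 10), (8, 16)])
v9: WRITE a=19  (a history now [(1, 2), (2, 20), (3, 0), (4, 1), (5, 10), (8, 16), (9, 19)])
v10: WRITE a=1  (a history now [(1, 2), (2, 20), (3, 0), (4, 1), (5, 10), (8, 16), (9, 19), (10, 1)])
v11: WRITE a=23  (a history now [(1, 2), (2, 20), (3, 0), (4, 1), (5, 10), (8, 16), (9, 19), (10, 1), (11, 23)])
v12: WRITE b=9  (b history now [(6, 13), (7, 2), (12, 9)])
READ b @v10: history=[(6, 13), (7, 2), (12, 9)] -> pick v7 -> 2
v13: WRITE b=0  (b history now [(6, 13), (7, 2), (12, 9), (13, 0)])
v14: WRITE a=13  (a history now [(1, 2), (2, 20), (3, 0), (4, 1), (5, 10), (8, 16), (9, 19), (10, 1), (11, 23), (14, 13)])
v15: WRITE b=6  (b history now [(6, 13), (7, 2), (12, 9), (13, 0), (15, 6)])
v16: WRITE a=0  (a history now [(1, 2), (2, 20), (3, 0), (4, 1), (5, 10), (8, 16), (9, 19), (10, 1), (11, 23), (14, 13), (16, 0)])
READ a @v4: history=[(1, 2), (2, 20), (3, 0), (4, 1), (5, 10), (8, 16), (9, 19), (10, 1), (11, 23), (14, 13), (16, 0)] -> pick v4 -> 1
READ a @v16: history=[(1, 2), (2, 20), (3, 0), (4, 1), (5, 10), (8, 16), (9, 19), (10, 1), (11, 23), (14, 13), (16, 0)] -> pick v16 -> 0
v17: WRITE b=19  (b history now [(6, 13), (7, 2), (12, 9), (13, 0), (15, 6), (17, 19)])
v18: WRITE b=24  (b history now [(6, 13), (7, 2), (12, 9), (13, 0), (15, 6), (17, 19), (18, 24)])
v19: WRITE b=4  (b history now [(6, 13), (7, 2), (12, 9), (13, 0), (15, 6), (17, 19), (18, 24), (19, 4)])
v20: WRITE a=16  (a history now [(1, 2), (2, 20), (3, 0), (4, 1), (5, 10), (8, 16), (9, 19), (10, 1), (11, 23), (14, 13), (16, 0), (20, 16)])
READ a @v10: history=[(1, 2), (2, 20), (3, 0), (4, 1), (5, 10), (8, 16), (9, 19), (10, 1), (11, 23), (14, 13), (16, 0), (20, 16)] -> pick v10 -> 1
READ b @v10: history=[(6, 13), (7, 2), (12, 9), (13, 0), (15, 6), (17, 19), (18, 24), (19, 4)] -> pick v7 -> 2
v21: WRITE a=17  (a history now [(1, 2), (2, 20), (3, 0), (4, 1), (5, 10), (8, 16), (9, 19), (10, 1), (11, 23), (14, 13), (16, 0), (20, 16), (21, 17)])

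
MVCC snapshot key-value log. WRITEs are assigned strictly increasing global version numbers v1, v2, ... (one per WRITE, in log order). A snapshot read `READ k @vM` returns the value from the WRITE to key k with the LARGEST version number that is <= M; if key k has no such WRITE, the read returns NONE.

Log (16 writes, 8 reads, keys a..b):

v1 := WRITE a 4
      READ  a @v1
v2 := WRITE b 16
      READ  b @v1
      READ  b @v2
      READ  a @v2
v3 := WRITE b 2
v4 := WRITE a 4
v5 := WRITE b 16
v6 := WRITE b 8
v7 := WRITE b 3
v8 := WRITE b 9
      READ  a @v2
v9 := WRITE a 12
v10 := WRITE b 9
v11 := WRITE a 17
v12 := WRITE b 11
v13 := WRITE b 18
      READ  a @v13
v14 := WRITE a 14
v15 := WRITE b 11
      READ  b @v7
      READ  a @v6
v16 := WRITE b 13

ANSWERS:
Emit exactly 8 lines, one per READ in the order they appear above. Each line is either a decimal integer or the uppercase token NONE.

v1: WRITE a=4  (a history now [(1, 4)])
READ a @v1: history=[(1, 4)] -> pick v1 -> 4
v2: WRITE b=16  (b history now [(2, 16)])
READ b @v1: history=[(2, 16)] -> no version <= 1 -> NONE
READ b @v2: history=[(2, 16)] -> pick v2 -> 16
READ a @v2: history=[(1, 4)] -> pick v1 -> 4
v3: WRITE b=2  (b history now [(2, 16), (3, 2)])
v4: WRITE a=4  (a history now [(1, 4), (4, 4)])
v5: WRITE b=16  (b history now [(2, 16), (3, 2), (5, 16)])
v6: WRITE b=8  (b history now [(2, 16), (3, 2), (5, 16), (6, 8)])
v7: WRITE b=3  (b history now [(2, 16), (3, 2), (5, 16), (6, 8), (7, 3)])
v8: WRITE b=9  (b history now [(2, 16), (3, 2), (5, 16), (6, 8), (7, 3), (8, 9)])
READ a @v2: history=[(1, 4), (4, 4)] -> pick v1 -> 4
v9: WRITE a=12  (a history now [(1, 4), (4, 4), (9, 12)])
v10: WRITE b=9  (b history now [(2, 16), (3, 2), (5, 16), (6, 8), (7, 3), (8, 9), (10, 9)])
v11: WRITE a=17  (a history now [(1, 4), (4, 4), (9, 12), (11, 17)])
v12: WRITE b=11  (b history now [(2, 16), (3, 2), (5, 16), (6, 8), (7, 3), (8, 9), (10, 9), (12, 11)])
v13: WRITE b=18  (b history now [(2, 16), (3, 2), (5, 16), (6, 8), (7, 3), (8, 9), (10, 9), (12, 11), (13, 18)])
READ a @v13: history=[(1, 4), (4, 4), (9, 12), (11, 17)] -> pick v11 -> 17
v14: WRITE a=14  (a history now [(1, 4), (4, 4), (9, 12), (11, 17), (14, 14)])
v15: WRITE b=11  (b history now [(2, 16), (3, 2), (5, 16), (6, 8), (7, 3), (8, 9), (10, 9), (12, 11), (13, 18), (15, 11)])
READ b @v7: history=[(2, 16), (3, 2), (5, 16), (6, 8), (7, 3), (8, 9), (10, 9), (12, 11), (13, 18), (15, 11)] -> pick v7 -> 3
READ a @v6: history=[(1, 4), (4, 4), (9, 12), (11, 17), (14, 14)] -> pick v4 -> 4
v16: WRITE b=13  (b history now [(2, 16), (3, 2), (5, 16), (6, 8), (7, 3), (8, 9), (10, 9), (12, 11), (13, 18), (15, 11), (16, 13)])

Answer: 4
NONE
16
4
4
17
3
4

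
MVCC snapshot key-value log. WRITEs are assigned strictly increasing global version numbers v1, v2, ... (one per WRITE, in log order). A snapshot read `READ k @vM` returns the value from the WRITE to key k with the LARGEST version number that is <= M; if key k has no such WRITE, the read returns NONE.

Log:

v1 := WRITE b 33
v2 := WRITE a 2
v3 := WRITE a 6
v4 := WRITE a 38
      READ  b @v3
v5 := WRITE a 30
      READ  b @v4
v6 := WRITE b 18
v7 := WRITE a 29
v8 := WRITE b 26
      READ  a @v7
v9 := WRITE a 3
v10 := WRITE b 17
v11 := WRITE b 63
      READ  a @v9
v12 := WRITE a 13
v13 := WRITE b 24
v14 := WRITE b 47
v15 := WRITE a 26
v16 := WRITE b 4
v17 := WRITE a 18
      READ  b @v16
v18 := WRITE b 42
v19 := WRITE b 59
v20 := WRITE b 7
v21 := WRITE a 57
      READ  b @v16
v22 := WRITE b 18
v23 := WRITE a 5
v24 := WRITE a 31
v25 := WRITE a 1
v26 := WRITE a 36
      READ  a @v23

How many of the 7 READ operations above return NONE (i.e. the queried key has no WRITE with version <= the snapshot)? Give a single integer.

v1: WRITE b=33  (b history now [(1, 33)])
v2: WRITE a=2  (a history now [(2, 2)])
v3: WRITE a=6  (a history now [(2, 2), (3, 6)])
v4: WRITE a=38  (a history now [(2, 2), (3, 6), (4, 38)])
READ b @v3: history=[(1, 33)] -> pick v1 -> 33
v5: WRITE a=30  (a history now [(2, 2), (3, 6), (4, 38), (5, 30)])
READ b @v4: history=[(1, 33)] -> pick v1 -> 33
v6: WRITE b=18  (b history now [(1, 33), (6, 18)])
v7: WRITE a=29  (a history now [(2, 2), (3, 6), (4, 38), (5, 30), (7, 29)])
v8: WRITE b=26  (b history now [(1, 33), (6, 18), (8, 26)])
READ a @v7: history=[(2, 2), (3, 6), (4, 38), (5, 30), (7, 29)] -> pick v7 -> 29
v9: WRITE a=3  (a history now [(2, 2), (3, 6), (4, 38), (5, 30), (7, 29), (9, 3)])
v10: WRITE b=17  (b history now [(1, 33), (6, 18), (8, 26), (10, 17)])
v11: WRITE b=63  (b history now [(1, 33), (6, 18), (8, 26), (10, 17), (11, 63)])
READ a @v9: history=[(2, 2), (3, 6), (4, 38), (5, 30), (7, 29), (9, 3)] -> pick v9 -> 3
v12: WRITE a=13  (a history now [(2, 2), (3, 6), (4, 38), (5, 30), (7, 29), (9, 3), (12, 13)])
v13: WRITE b=24  (b history now [(1, 33), (6, 18), (8, 26), (10, 17), (11, 63), (13, 24)])
v14: WRITE b=47  (b history now [(1, 33), (6, 18), (8, 26), (10, 17), (11, 63), (13, 24), (14, 47)])
v15: WRITE a=26  (a history now [(2, 2), (3, 6), (4, 38), (5, 30), (7, 29), (9, 3), (12, 13), (15, 26)])
v16: WRITE b=4  (b history now [(1, 33), (6, 18), (8, 26), (10, 17), (11, 63), (13, 24), (14, 47), (16, 4)])
v17: WRITE a=18  (a history now [(2, 2), (3, 6), (4, 38), (5, 30), (7, 29), (9, 3), (12, 13), (15, 26), (17, 18)])
READ b @v16: history=[(1, 33), (6, 18), (8, 26), (10, 17), (11, 63), (13, 24), (14, 47), (16, 4)] -> pick v16 -> 4
v18: WRITE b=42  (b history now [(1, 33), (6, 18), (8, 26), (10, 17), (11, 63), (13, 24), (14, 47), (16, 4), (18, 42)])
v19: WRITE b=59  (b history now [(1, 33), (6, 18), (8, 26), (10, 17), (11, 63), (13, 24), (14, 47), (16, 4), (18, 42), (19, 59)])
v20: WRITE b=7  (b history now [(1, 33), (6, 18), (8, 26), (10, 17), (11, 63), (13, 24), (14, 47), (16, 4), (18, 42), (19, 59), (20, 7)])
v21: WRITE a=57  (a history now [(2, 2), (3, 6), (4, 38), (5, 30), (7, 29), (9, 3), (12, 13), (15, 26), (17, 18), (21, 57)])
READ b @v16: history=[(1, 33), (6, 18), (8, 26), (10, 17), (11, 63), (13, 24), (14, 47), (16, 4), (18, 42), (19, 59), (20, 7)] -> pick v16 -> 4
v22: WRITE b=18  (b history now [(1, 33), (6, 18), (8, 26), (10, 17), (11, 63), (13, 24), (14, 47), (16, 4), (18, 42), (19, 59), (20, 7), (22, 18)])
v23: WRITE a=5  (a history now [(2, 2), (3, 6), (4, 38), (5, 30), (7, 29), (9, 3), (12, 13), (15, 26), (17, 18), (21, 57), (23, 5)])
v24: WRITE a=31  (a history now [(2, 2), (3, 6), (4, 38), (5, 30), (7, 29), (9, 3), (12, 13), (15, 26), (17, 18), (21, 57), (23, 5), (24, 31)])
v25: WRITE a=1  (a history now [(2, 2), (3, 6), (4, 38), (5, 30), (7, 29), (9, 3), (12, 13), (15, 26), (17, 18), (21, 57), (23, 5), (24, 31), (25, 1)])
v26: WRITE a=36  (a history now [(2, 2), (3, 6), (4, 38), (5, 30), (7, 29), (9, 3), (12, 13), (15, 26), (17, 18), (21, 57), (23, 5), (24, 31), (25, 1), (26, 36)])
READ a @v23: history=[(2, 2), (3, 6), (4, 38), (5, 30), (7, 29), (9, 3), (12, 13), (15, 26), (17, 18), (21, 57), (23, 5), (24, 31), (25, 1), (26, 36)] -> pick v23 -> 5
Read results in order: ['33', '33', '29', '3', '4', '4', '5']
NONE count = 0

Answer: 0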